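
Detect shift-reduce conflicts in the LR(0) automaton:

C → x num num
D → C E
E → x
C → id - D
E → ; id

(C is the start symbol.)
No shift-reduce conflicts

A shift-reduce conflict occurs when an LR(0) state has both:
  - a complete (reduce) item [A → α .] (dot at the end), and
  - a shift item [B → β . c γ] (dot before a terminal).

Augment with C' → C and build the canonical LR(0) collection (I0 = CLOSURE({[C' → . C]}), then GOTO on every symbol after a dot until no new states appear). It has 13 states:
  I0: { [C → . id - D], [C → . x num num], [C' → . C] }  — shift
  I1: { [C' → C .] }  — accept
  I2: { [C → id . - D] }  — shift
  I3: { [C → x . num num] }  — shift
  I4: { [C → x num . num] }  — shift
  I5: { [C → x num num .] }  — reduce
  I6: { [C → . id - D], [C → . x num num], [C → id - . D], [D → . C E] }  — shift
  I7: { [D → C . E], [E → . ; id], [E → . x] }  — shift
  I8: { [C → id - D .] }  — reduce
  I9: { [E → ; . id] }  — shift
  I10: { [D → C E .] }  — reduce
  I11: { [E → x .] }  — reduce
  I12: { [E → ; id .] }  — reduce

No state contains both a complete item and a shift item.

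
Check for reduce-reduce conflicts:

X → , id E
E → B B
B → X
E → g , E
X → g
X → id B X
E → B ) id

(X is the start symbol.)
No reduce-reduce conflicts

Augment with X' → X and build the canonical LR(0) collection (I0 = CLOSURE({[X' → . X]}), then GOTO on every symbol after a dot until no new states appear). It has 17 states:
  I0: { [X → . , id E], [X → . g], [X → . id B X], [X' → . X] }  — shift
  I1: { [X → , . id E] }  — shift
  I2: { [X' → X .] }  — accept
  I3: { [X → g .] }  — reduce
  I4: { [B → . X], [X → . , id E], [X → . g], [X → . id B X], [X → id . B X] }  — shift
  I5: { [X → . , id E], [X → . g], [X → . id B X], [X → id B . X] }  — shift
  I6: { [B → X .] }  — reduce
  I7: { [X → id B X .] }  — reduce
  I8: { [B → . X], [E → . B ) id], [E → . B B], [E → . g , E], [X → , id . E], [X → . , id E], [X → . g], [X → . id B X] }  — shift
  I9: { [B → . X], [E → B . ) id], [E → B . B], [X → . , id E], [X → . g], [X → . id B X] }  — shift
  I10: { [X → , id E .] }  — reduce
  I11: { [E → g . , E], [X → g .] }  — shift, reduce
  I12: { [B → . X], [E → . B ) id], [E → . B B], [E → . g , E], [E → g , . E], [X → . , id E], [X → . g], [X → . id B X] }  — shift
  I13: { [E → g , E .] }  — reduce
  I14: { [E → B ) . id] }  — shift
  I15: { [E → B B .] }  — reduce
  I16: { [E → B ) id .] }  — reduce

No state contains more than one complete item.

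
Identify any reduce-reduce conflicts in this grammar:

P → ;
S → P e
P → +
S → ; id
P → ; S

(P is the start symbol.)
No reduce-reduce conflicts

A reduce-reduce conflict occurs when an LR(0) state has two complete items [A → α .] and [B → β .] — both call for a reduction, and with no lookahead the parser cannot choose between them.

Augment with P' → P and build the canonical LR(0) collection (I0 = CLOSURE({[P' → . P]}), then GOTO on every symbol after a dot until no new states appear). It has 9 states:
  I0: { [P → . +], [P → . ; S], [P → . ;], [P' → . P] }  — shift
  I1: { [P → + .] }  — reduce
  I2: { [P → . +], [P → . ; S], [P → . ;], [P → ; . S], [P → ; .], [S → . ; id], [S → . P e] }  — shift, reduce
  I3: { [P' → P .] }  — accept
  I4: { [P → . +], [P → . ; S], [P → . ;], [P → ; . S], [P → ; .], [S → . ; id], [S → . P e], [S → ; . id] }  — shift, reduce
  I5: { [S → P . e] }  — shift
  I6: { [P → ; S .] }  — reduce
  I7: { [S → P e .] }  — reduce
  I8: { [S → ; id .] }  — reduce

No state contains more than one complete item.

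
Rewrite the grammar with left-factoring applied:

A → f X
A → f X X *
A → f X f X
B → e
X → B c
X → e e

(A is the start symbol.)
A → f X A'
A' → ε
A' → X *
A' → f X
B → e
X → B c
X → e e

Left-factoring transforms A → αβ₁ | αβ₂ into A → αA' and A' → β₁ | β₂
(α is the longest common prefix among the alternatives). Repeat until
no nonterminal has two alternatives with a common prefix.

Round 1: A has alternatives sharing prefix 'f X'. Introduce A': A → f X A'
  Add: A' → ε
  Add: A' → X *
  Add: A' → f X

No remaining common prefixes — done.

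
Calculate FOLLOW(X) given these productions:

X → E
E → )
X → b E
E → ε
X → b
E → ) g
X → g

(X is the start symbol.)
X is the start symbol, so $ ∈ FOLLOW(X).
X does not occur on any right-hand side.

Taking the union: FOLLOW(X) = { $ }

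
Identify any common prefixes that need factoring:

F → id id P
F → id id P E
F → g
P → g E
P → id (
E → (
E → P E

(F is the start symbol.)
Yes, F has productions with common prefix 'id id P'

Left-factoring is needed when two productions for the same non-terminal
share a common prefix on the right-hand side.

Productions for F:
  F → id id P
  F → id id P E
  F → g
Productions for P:
  P → g E
  P → id (
Productions for E:
  E → (
  E → P E

Found common prefix 'id id P' in productions for F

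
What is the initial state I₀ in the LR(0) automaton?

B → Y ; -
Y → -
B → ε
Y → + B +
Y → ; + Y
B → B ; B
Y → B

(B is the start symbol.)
First, augment the grammar with B' → B
I₀ = CLOSURE({ [B' → . B] }):
  [B' → . B] has the dot before B: add [B → . Y ; -], [B → .], [B → . B ; B]
  [B → . Y ; -] has the dot before Y: add [Y → . -], [Y → . + B +], [Y → . ; + Y], [Y → . B]
No further items can be added.

I₀ = { [B → . B ; B], [B → . Y ; -], [B → .], [B' → . B], [Y → . + B +], [Y → . -], [Y → . ; + Y], [Y → . B] }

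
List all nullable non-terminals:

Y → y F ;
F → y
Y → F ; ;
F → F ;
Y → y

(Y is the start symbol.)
A non-terminal is nullable if it can derive ε (the empty string): either it has an ε-production, or it has a production whose right-hand side consists entirely of nullable non-terminals.

There are no ε-productions, so no non-terminal can derive ε.
No non-terminals are nullable.

Answer: None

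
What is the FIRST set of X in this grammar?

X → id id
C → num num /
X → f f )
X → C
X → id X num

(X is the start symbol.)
{ 'f', 'id', 'num' }

FIRST sets of the other non-terminals involved (by the same procedure, iterated to a fixed point):
  FIRST(C) = { 'num' }

From X → id id:
  - id is a terminal: add 'id' and stop
From X → f f ):
  - f is a terminal: add 'f' and stop
From X → C:
  - C is a non-terminal: add FIRST(C) \ {ε} = { 'num' }
    C is not nullable, so stop
From X → id X num:
  - id is a terminal: add 'id' and stop

Collecting: FIRST(X) = { 'f', 'id', 'num' }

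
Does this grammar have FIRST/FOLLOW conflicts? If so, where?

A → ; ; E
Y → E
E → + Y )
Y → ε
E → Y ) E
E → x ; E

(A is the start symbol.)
Yes. Y → E with FOLLOW(Y) on { ')' }

A FIRST/FOLLOW conflict occurs when a non-terminal N has a nullable alternative N → β (β ⇒* ε) and another alternative N → α with FIRST(α) ∩ FOLLOW(N) ≠ ∅: on such a lookahead the parser cannot decide between expanding α and letting N vanish via β.

Nullable non-terminals: Y.
FIRST sets used below: FIRST(E) = { ')', '+', 'x' }

Y: nullable alternative(s) Y → ε; FOLLOW(Y) = { ')' }
  Y → E: FIRST \ {ε} = { ')', '+', 'x' } — overlaps FOLLOW(Y) on { ')' }: CONFLICT
  Y → ε: FIRST \ {ε} = { } — this is the only nullable alternative, skip

A, E have no nullable alternative, so no FIRST/FOLLOW check is needed there.

So the grammar has 1 FIRST/FOLLOW conflict (marked CONFLICT above).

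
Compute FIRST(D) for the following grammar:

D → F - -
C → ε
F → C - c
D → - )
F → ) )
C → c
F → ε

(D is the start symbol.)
{ ')', '-', 'c' }

To compute FIRST(D), examine every production with D on the left-hand side, reading each right-hand side left to right until a non-nullable symbol is reached.

FIRST sets of the other non-terminals involved (by the same procedure, iterated to a fixed point):
  FIRST(F) = { ')', '-', 'c', ε }

From D → F - -:
  - F is a non-terminal: add FIRST(F) \ {ε} = { ')', '-', 'c' }
    F is nullable, so continue to the next symbol
  - '-' is a terminal: add '-' and stop
From D → - ):
  - '-' is a terminal: add '-' and stop

Collecting: FIRST(D) = { ')', '-', 'c' }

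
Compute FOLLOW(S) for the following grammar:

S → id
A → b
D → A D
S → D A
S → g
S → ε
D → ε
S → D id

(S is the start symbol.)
To compute FOLLOW(S), find every occurrence of S on a right-hand side N → α S β: add FIRST(β) \ {ε}, and if β is empty or nullable also add FOLLOW(N). Iterate to a fixed point.

S is the start symbol, so $ ∈ FOLLOW(S).
S does not occur on any right-hand side.

Taking the union: FOLLOW(S) = { $ }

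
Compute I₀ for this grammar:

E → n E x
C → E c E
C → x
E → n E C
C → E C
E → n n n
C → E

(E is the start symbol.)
{ [E → . n E C], [E → . n E x], [E → . n n n], [E' → . E] }

First, augment the grammar with E' → E
I₀ = CLOSURE({ [E' → . E] }):
  [E' → . E] has the dot before E: add [E → . n E x], [E → . n E C], [E → . n n n]
No further items can be added.

I₀ = { [E → . n E C], [E → . n E x], [E → . n n n], [E' → . E] }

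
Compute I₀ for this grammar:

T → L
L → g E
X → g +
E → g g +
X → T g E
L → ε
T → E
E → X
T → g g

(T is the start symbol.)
First, augment the grammar with T' → T
I₀ = CLOSURE({ [T' → . T] }):
  [T' → . T] has the dot before T: add [T → . L], [T → . E], [T → . g g]
  [T → . L] has the dot before L: add [L → . g E], [L → .]
  [T → . E] has the dot before E: add [E → . g g +], [E → . X]
  [E → . X] has the dot before X: add [X → . g +], [X → . T g E]
No further items can be added.

I₀ = { [E → . X], [E → . g g +], [L → . g E], [L → .], [T → . E], [T → . L], [T → . g g], [T' → . T], [X → . T g E], [X → . g +] }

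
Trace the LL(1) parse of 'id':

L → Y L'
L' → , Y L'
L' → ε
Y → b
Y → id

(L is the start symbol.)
LL(1) parsing maintains a stack (initially the start symbol over $) and the input. At each step: if the stack top is a terminal, match it against the current input token; if it is a non-terminal N, replace it with the RHS of M[N, lookahead] (the unique production whose predict set contains the lookahead).

Stack is shown with the top on the left.

Stack    Input  Action
----------------------
L $      id $   output L → Y L'
Y L' $   id $   output Y → id
id L' $  id $   match 'id'
L' $     $      output L' → ε
$        $      accept

The string is accepted.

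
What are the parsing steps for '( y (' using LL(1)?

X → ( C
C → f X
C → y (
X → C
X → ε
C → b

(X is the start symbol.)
Stack is shown with the top on the left.

Stack  Input    Action
----------------------
X $    ( y ( $  output X → ( C
( C $  ( y ( $  match '('
C $    y ( $    output C → y (
y ( $  y ( $    match 'y'
( $    ( $      match '('
$      $        accept

The string is accepted.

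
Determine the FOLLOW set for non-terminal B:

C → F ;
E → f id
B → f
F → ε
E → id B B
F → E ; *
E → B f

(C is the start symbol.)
In E → id B B: B is followed by B, add FIRST(B) \ {ε} = { 'f' }
In E → id B B: B is at the end, add FOLLOW(E)
In E → B f: B is followed by f, add FIRST(f) \ {ε} = { 'f' }

The FOLLOW sets referred to above (computed the same way, to a fixed point):
  FOLLOW(E) = { ';' }

Taking the union: FOLLOW(B) = { ';', 'f' }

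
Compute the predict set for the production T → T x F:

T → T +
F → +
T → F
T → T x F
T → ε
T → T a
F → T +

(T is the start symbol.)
PREDICT(T → T x F) = (FIRST(RHS) \ {ε}) ∪ (FOLLOW(T) if ε ∈ FIRST(RHS), i.e. RHS ⇒* ε)
FIRST(T) = { '+', 'a', 'x', ε }
FIRST(T x F) = { '+', 'a', 'x' }
ε ∉ FIRST(T x F), so FOLLOW(T) is not added.
PREDICT(T → T x F) = { '+', 'a', 'x' }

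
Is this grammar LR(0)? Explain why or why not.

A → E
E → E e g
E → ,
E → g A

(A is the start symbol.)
A grammar is LR(0) if no state in the canonical LR(0) collection has:
  - both a shift item (dot before a terminal) and a complete item (shift-reduce conflict), or
  - two or more complete items (reduce-reduce conflict; the accept item [A' → A .] counts as a complete item here).

Augment with A' → A and build the canonical LR(0) collection (I0 = CLOSURE({[A' → . A]}), then GOTO on every symbol after a dot until no new states appear). It has 8 states:
  I0: { [A → . E], [A' → . A], [E → . ,], [E → . E e g], [E → . g A] }  — shift
  I1: { [E → , .] }  — reduce
  I2: { [A' → A .] }  — accept
  I3: { [A → E .], [E → E . e g] }  — shift, reduce
  I4: { [A → . E], [E → . ,], [E → . E e g], [E → . g A], [E → g . A] }  — shift
  I5: { [E → g A .] }  — reduce
  I6: { [E → E e . g] }  — shift
  I7: { [E → E e g .] }  — reduce

Conflict in state I3:
  Shift-reduce conflict between [A → E .] and [E → E . e g]
So the grammar is NOT LR(0).

Answer: No. Shift-reduce conflict between [A → E .] and [E → E . e g]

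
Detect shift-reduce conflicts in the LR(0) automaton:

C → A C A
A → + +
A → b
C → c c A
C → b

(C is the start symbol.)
No shift-reduce conflicts

Augment with C' → C and build the canonical LR(0) collection (I0 = CLOSURE({[C' → . C]}), then GOTO on every symbol after a dot until no new states appear). It has 12 states:
  I0: { [A → . + +], [A → . b], [C → . A C A], [C → . b], [C → . c c A], [C' → . C] }  — shift
  I1: { [A → + . +] }  — shift
  I2: { [A → . + +], [A → . b], [C → . A C A], [C → . b], [C → . c c A], [C → A . C A] }  — shift
  I3: { [C' → C .] }  — accept
  I4: { [A → b .], [C → b .] }  — 2 reduces
  I5: { [C → c . c A] }  — shift
  I6: { [A → . + +], [A → . b], [C → c c . A] }  — shift
  I7: { [C → c c A .] }  — reduce
  I8: { [A → b .] }  — reduce
  I9: { [A → . + +], [A → . b], [C → A C . A] }  — shift
  I10: { [C → A C A .] }  — reduce
  I11: { [A → + + .] }  — reduce

No state contains both a complete item and a shift item.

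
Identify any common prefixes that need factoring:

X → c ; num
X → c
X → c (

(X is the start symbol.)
Yes, X has productions with common prefix 'c'

Left-factoring is needed when two productions for the same non-terminal
share a common prefix on the right-hand side.

Productions for X:
  X → c ; num
  X → c
  X → c (

Found common prefix 'c' in productions for X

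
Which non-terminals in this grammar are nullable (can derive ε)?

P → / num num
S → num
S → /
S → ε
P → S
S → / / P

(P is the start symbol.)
A non-terminal is nullable if it can derive ε (the empty string): either it has an ε-production, or it has a production whose right-hand side consists entirely of nullable non-terminals.

ε-productions: S → ε
So S is immediately nullable.
P → S: every symbol on the right is nullable, so P is nullable too.
Every non-terminal is now nullable.
Nullable = { 'P', 'S' }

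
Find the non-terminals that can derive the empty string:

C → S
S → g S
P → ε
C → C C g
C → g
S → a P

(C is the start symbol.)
ε-productions: P → ε
So P is immediately nullable.
No further non-terminal can be added: every production for the remaining non-terminals contains a terminal or a non-nullable non-terminal.
Nullable = { 'P' }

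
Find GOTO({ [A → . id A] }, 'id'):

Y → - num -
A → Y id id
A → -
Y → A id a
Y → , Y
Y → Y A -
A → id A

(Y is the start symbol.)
{ [A → . -], [A → . Y id id], [A → . id A], [A → id . A], [Y → . , Y], [Y → . - num -], [Y → . A id a], [Y → . Y A -] }

GOTO(I, 'id') = CLOSURE({ [A → αX.β] : [A → α.Xβ] ∈ I, X = 'id' })

Items with dot before 'id', with the dot advanced:
  [A → . id A] → [A → id . A]
Closure of the advanced items:
  [A → id . A] has the dot before A: add [A → . Y id id], [A → . -], [A → . id A]
  [A → . Y id id] has the dot before Y: add [Y → . - num -], [Y → . A id a], [Y → . , Y], [Y → . Y A -]

GOTO = { [A → . -], [A → . Y id id], [A → . id A], [A → id . A], [Y → . , Y], [Y → . - num -], [Y → . A id a], [Y → . Y A -] }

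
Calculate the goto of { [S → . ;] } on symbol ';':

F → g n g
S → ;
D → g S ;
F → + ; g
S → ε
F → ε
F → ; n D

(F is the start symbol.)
GOTO(I, ';') = CLOSURE({ [A → αX.β] : [A → α.Xβ] ∈ I, X = ';' })

Items with dot before ';', with the dot advanced:
  [S → . ;] → [S → ; .]
Closure adds nothing (no advanced item has the dot before a non-terminal).

GOTO = { [S → ; .] }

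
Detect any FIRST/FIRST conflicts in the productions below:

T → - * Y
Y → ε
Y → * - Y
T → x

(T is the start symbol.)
No FIRST/FIRST conflicts.

Productions for T:
  T → - * Y: FIRST = { '-' }
  T → x: FIRST = { 'x' }
Productions for Y:
  Y → ε: FIRST = { ε }
  Y → * - Y: FIRST = { '*' }

All alternatives of each non-terminal have pairwise disjoint FIRST sets.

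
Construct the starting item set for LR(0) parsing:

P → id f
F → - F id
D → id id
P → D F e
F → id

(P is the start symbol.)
{ [D → . id id], [P → . D F e], [P → . id f], [P' → . P] }

First, augment the grammar with P' → P
I₀ = CLOSURE({ [P' → . P] }):
  [P' → . P] has the dot before P: add [P → . id f], [P → . D F e]
  [P → . D F e] has the dot before D: add [D → . id id]
No further items can be added.

I₀ = { [D → . id id], [P → . D F e], [P → . id f], [P' → . P] }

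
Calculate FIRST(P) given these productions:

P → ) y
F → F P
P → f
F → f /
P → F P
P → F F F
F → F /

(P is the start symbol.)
To compute FIRST(P), examine every production with P on the left-hand side, reading each right-hand side left to right until a non-nullable symbol is reached.

FIRST sets of the other non-terminals involved (by the same procedure, iterated to a fixed point):
  FIRST(F) = { 'f' }

From P → ) y:
  - ')' is a terminal: add ')' and stop
From P → f:
  - f is a terminal: add 'f' and stop
From P → F P:
  - F is a non-terminal: add FIRST(F) \ {ε} = { 'f' }
    F is not nullable, so stop
From P → F F F:
  - F is a non-terminal: add FIRST(F) \ {ε} = { 'f' }
    F is not nullable, so stop

Collecting: FIRST(P) = { ')', 'f' }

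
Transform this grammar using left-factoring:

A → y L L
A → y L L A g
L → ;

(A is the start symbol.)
Left-factoring transforms A → αβ₁ | αβ₂ into A → αA' and A' → β₁ | β₂
(α is the longest common prefix among the alternatives). Repeat until
no nonterminal has two alternatives with a common prefix.

Round 1: A has alternatives sharing prefix 'y L L'. Introduce A': A → y L L A'
  Add: A' → ε
  Add: A' → A g

No remaining common prefixes — done.

Resulting grammar:
A → y L L A'
A' → ε
A' → A g
L → ;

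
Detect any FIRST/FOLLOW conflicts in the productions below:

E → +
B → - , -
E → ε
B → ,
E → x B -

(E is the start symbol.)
A FIRST/FOLLOW conflict occurs when a non-terminal N has a nullable alternative N → β (β ⇒* ε) and another alternative N → α with FIRST(α) ∩ FOLLOW(N) ≠ ∅: on such a lookahead the parser cannot decide between expanding α and letting N vanish via β.

Nullable non-terminals: E.

E: nullable alternative(s) E → ε; FOLLOW(E) = { $ }
  E → +: FIRST \ {ε} = { '+' } — disjoint from FOLLOW(E)
  E → ε: FIRST \ {ε} = { } — this is the only nullable alternative, skip
  E → x B -: FIRST \ {ε} = { 'x' } — disjoint from FOLLOW(E)

B has no nullable alternative, so no FIRST/FOLLOW check is needed there.

No FIRST/FOLLOW conflicts found.

Answer: No FIRST/FOLLOW conflicts.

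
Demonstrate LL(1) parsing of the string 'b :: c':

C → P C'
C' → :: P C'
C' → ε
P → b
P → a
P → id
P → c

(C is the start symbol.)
Stack is shown with the top on the left.

Stack      Input     Action
---------------------------
C $        b :: c $  output C → P C'
P C' $     b :: c $  output P → b
b C' $     b :: c $  match 'b'
C' $       :: c $    output C' → :: P C'
:: P C' $  :: c $    match '::'
P C' $     c $       output P → c
c C' $     c $       match 'c'
C' $       $         output C' → ε
$          $         accept

The string is accepted.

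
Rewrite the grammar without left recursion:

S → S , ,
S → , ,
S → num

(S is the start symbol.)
S → , , S'
S → num S'
S' → , , S'
S' → ε

S is directly left-recursive. The standard transformation for
  A → A α₁ | ... | A α_m | β₁ | ... | β_n
is
  A  → β₁ A' | ... | β_n A'
  A' → α₁ A' | ... | α_m A' | ε

S → , , becomes S → , , S'
S → num becomes S → num S'
S → S , , becomes S' → , , S'
Add S' → ε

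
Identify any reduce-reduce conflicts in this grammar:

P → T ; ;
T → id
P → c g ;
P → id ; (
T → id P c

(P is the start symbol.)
No reduce-reduce conflicts

Augment with P' → P and build the canonical LR(0) collection (I0 = CLOSURE({[P' → . P]}), then GOTO on every symbol after a dot until no new states appear). It has 13 states:
  I0: { [P → . T ; ;], [P → . c g ;], [P → . id ; (], [P' → . P], [T → . id P c], [T → . id] }  — shift
  I1: { [P' → P .] }  — accept
  I2: { [P → T . ; ;] }  — shift
  I3: { [P → c . g ;] }  — shift
  I4: { [P → . T ; ;], [P → . c g ;], [P → . id ; (], [P → id . ; (], [T → . id P c], [T → . id], [T → id . P c], [T → id .] }  — shift, reduce
  I5: { [P → id ; . (] }  — shift
  I6: { [T → id P . c] }  — shift
  I7: { [T → id P c .] }  — reduce
  I8: { [P → id ; ( .] }  — reduce
  I9: { [P → c g . ;] }  — shift
  I10: { [P → c g ; .] }  — reduce
  I11: { [P → T ; . ;] }  — shift
  I12: { [P → T ; ; .] }  — reduce

No state contains more than one complete item.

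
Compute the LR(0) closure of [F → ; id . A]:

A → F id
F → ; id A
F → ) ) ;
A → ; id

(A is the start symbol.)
{ [A → . ; id], [A → . F id], [F → . ) ) ;], [F → . ; id A], [F → ; id . A] }

To compute CLOSURE, for each item [A → α.Bβ] where B is a non-terminal, add [B → .γ] for all productions B → γ; repeat for the newly added items until nothing changes.

Start with: [F → ; id . A]
  [F → ; id . A] has the dot before A: add [A → . F id], [A → . ; id]
  [A → . F id] has the dot before F: add [F → . ; id A], [F → . ) ) ;]
No further items can be added.

CLOSURE = { [A → . ; id], [A → . F id], [F → . ) ) ;], [F → . ; id A], [F → ; id . A] }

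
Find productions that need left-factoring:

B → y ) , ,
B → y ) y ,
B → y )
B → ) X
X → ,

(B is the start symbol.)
Yes, B has productions with common prefix 'y )'

Left-factoring is needed when two productions for the same non-terminal
share a common prefix on the right-hand side.

Productions for B:
  B → y ) , ,
  B → y ) y ,
  B → y )
  B → ) X

Found common prefix 'y )' in productions for B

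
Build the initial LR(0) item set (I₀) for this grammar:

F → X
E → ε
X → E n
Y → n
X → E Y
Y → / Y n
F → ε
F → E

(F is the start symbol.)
{ [E → .], [F → . E], [F → . X], [F → .], [F' → . F], [X → . E Y], [X → . E n] }

First, augment the grammar with F' → F
I₀ = CLOSURE({ [F' → . F] }):
  [F' → . F] has the dot before F: add [F → . X], [F → .], [F → . E]
  [F → . X] has the dot before X: add [X → . E n], [X → . E Y]
  [F → . E] has the dot before E: add [E → .]
No further items can be added.

I₀ = { [E → .], [F → . E], [F → . X], [F → .], [F' → . F], [X → . E Y], [X → . E n] }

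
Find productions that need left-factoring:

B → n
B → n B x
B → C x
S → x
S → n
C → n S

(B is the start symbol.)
Left-factoring is needed when two productions for the same non-terminal
share a common prefix on the right-hand side.

Productions for B:
  B → n
  B → n B x
  B → C x
Productions for S:
  S → x
  S → n

Found common prefix 'n' in productions for B

Answer: Yes, B has productions with common prefix 'n'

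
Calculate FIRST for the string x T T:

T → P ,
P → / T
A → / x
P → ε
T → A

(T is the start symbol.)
{ 'x' }

To compute FIRST(x T T), process the symbols left to right:
Symbol x is a terminal. Add 'x' and stop.
FIRST(x T T) = { 'x' }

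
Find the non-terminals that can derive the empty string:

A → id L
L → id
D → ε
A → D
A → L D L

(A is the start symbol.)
{ 'A', 'D' }

ε-productions: D → ε
So D is immediately nullable.
A → D: every symbol on the right is nullable, so A is nullable too.
No further non-terminal can be added: every production for the remaining non-terminals contains a terminal or a non-nullable non-terminal.
Nullable = { 'A', 'D' }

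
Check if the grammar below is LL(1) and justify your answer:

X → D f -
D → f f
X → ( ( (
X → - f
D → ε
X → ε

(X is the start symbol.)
No. Predict set conflict for D: { 'f' }

A grammar is LL(1) if for each non-terminal N with multiple productions, the predict sets of those productions are pairwise disjoint, where PREDICT(N → α) = (FIRST(α) \ {ε}) ∪ (FOLLOW(N) if α ⇒* ε).

Relevant sets:
  FIRST(D) = { 'f', ε }
  FOLLOW(X) = { $ }
  FOLLOW(D) = { 'f' }

For X:
  PREDICT(X → D f '-') = { 'f' }
  PREDICT(X → '(' '(' '(') = { '(' }
  PREDICT(X → '-' f) = { '-' }
  PREDICT(X → ε) = { $ }
For D:
  PREDICT(D → f f) = { 'f' }
  PREDICT(D → ε) = { 'f' }

Conflict found: Predict set conflict for D: { 'f' }
The grammar is NOT LL(1).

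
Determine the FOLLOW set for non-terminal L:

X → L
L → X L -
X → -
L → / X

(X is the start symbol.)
{ $, '-', '/' }

In X → L: L is at the end, add FOLLOW(X)
In L → X L -: L is followed by '-', add FIRST('-') \ {ε} = { '-' }

The FOLLOW sets referred to above (computed the same way, to a fixed point):
  FOLLOW(X) = { $, '-', '/' }

Taking the union: FOLLOW(L) = { $, '-', '/' }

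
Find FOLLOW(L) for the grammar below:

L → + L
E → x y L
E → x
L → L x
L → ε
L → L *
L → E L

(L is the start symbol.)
{ $, '*', '+', 'x' }

To compute FOLLOW(L), find every occurrence of L on a right-hand side N → α L β: add FIRST(β) \ {ε}, and if β is empty or nullable also add FOLLOW(N). Iterate to a fixed point.

L is the start symbol, so $ ∈ FOLLOW(L).
In L → + L: L is at the end; this adds FOLLOW(L) to itself — nothing new
In E → x y L: L is at the end, add FOLLOW(E)
In L → L x: L is followed by x, add FIRST(x) \ {ε} = { 'x' }
In L → L *: L is followed by '*', add FIRST('*') \ {ε} = { '*' }
In L → E L: L is at the end; this adds FOLLOW(L) to itself — nothing new

The FOLLOW sets referred to above (computed the same way, to a fixed point):
  FOLLOW(E) = { $, '*', '+', 'x' }

Taking the union: FOLLOW(L) = { $, '*', '+', 'x' }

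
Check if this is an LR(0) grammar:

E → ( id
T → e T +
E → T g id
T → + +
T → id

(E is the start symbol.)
Yes, the grammar is LR(0)

A grammar is LR(0) if no state in the canonical LR(0) collection has:
  - both a shift item (dot before a terminal) and a complete item (shift-reduce conflict), or
  - two or more complete items (reduce-reduce conflict; the accept item [E' → E .] counts as a complete item here).

Augment with E' → E and build the canonical LR(0) collection (I0 = CLOSURE({[E' → . E]}), then GOTO on every symbol after a dot until no new states appear). It has 13 states:
  I0: { [E → . ( id], [E → . T g id], [E' → . E], [T → . + +], [T → . e T +], [T → . id] }  — shift
  I1: { [E → ( . id] }  — shift
  I2: { [T → + . +] }  — shift
  I3: { [E' → E .] }  — accept
  I4: { [E → T . g id] }  — shift
  I5: { [T → . + +], [T → . e T +], [T → . id], [T → e . T +] }  — shift
  I6: { [T → id .] }  — reduce
  I7: { [T → e T . +] }  — shift
  I8: { [T → e T + .] }  — reduce
  I9: { [E → T g . id] }  — shift
  I10: { [E → T g id .] }  — reduce
  I11: { [T → + + .] }  — reduce
  I12: { [E → ( id .] }  — reduce

Every state is either a pure shift/goto state or contains exactly one complete item and nothing to shift — no conflicts. The grammar is LR(0).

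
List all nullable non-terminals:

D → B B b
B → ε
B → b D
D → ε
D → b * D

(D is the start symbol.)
{ 'B', 'D' }

ε-productions: B → ε, D → ε
So B, D are immediately nullable.
Every non-terminal is now nullable.
Nullable = { 'B', 'D' }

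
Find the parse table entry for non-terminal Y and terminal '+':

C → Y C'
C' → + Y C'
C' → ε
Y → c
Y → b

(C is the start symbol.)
Empty (error entry)

To find M[Y, '+'], we find productions for Y where '+' is in the predict set (PREDICT(N → α) = (FIRST(α) \ {ε}) ∪ (FOLLOW(N) if α ⇒* ε)).

Y → c: PREDICT = { 'c' }
Y → b: PREDICT = { 'b' }

M[Y, '+'] is empty (no production applies)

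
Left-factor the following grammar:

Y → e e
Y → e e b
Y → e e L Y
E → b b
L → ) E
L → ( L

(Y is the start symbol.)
Y → e e Y'
Y' → ε
Y' → b
Y' → L Y
E → b b
L → ) E
L → ( L

Left-factoring transforms A → αβ₁ | αβ₂ into A → αA' and A' → β₁ | β₂
(α is the longest common prefix among the alternatives). Repeat until
no nonterminal has two alternatives with a common prefix.

Round 1: Y has alternatives sharing prefix 'e e'. Introduce Y': Y → e e Y'
  Add: Y' → ε
  Add: Y' → b
  Add: Y' → L Y

No remaining common prefixes — done.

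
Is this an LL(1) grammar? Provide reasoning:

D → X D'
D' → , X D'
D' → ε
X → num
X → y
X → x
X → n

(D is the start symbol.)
Yes, the grammar is LL(1).

Relevant sets:
  FOLLOW(D') = { $ }

For D':
  PREDICT(D' → ',' X D') = { ',' }
  PREDICT(D' → ε) = { $ }
For X:
  PREDICT(X → num) = { 'num' }
  PREDICT(X → y) = { 'y' }
  PREDICT(X → x) = { 'x' }
  PREDICT(X → n) = { 'n' }
D has a single production, so nothing to check there.

All predict sets are disjoint. The grammar IS LL(1).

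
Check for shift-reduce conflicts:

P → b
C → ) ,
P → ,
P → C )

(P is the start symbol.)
A shift-reduce conflict occurs when an LR(0) state has both:
  - a complete (reduce) item [A → α .] (dot at the end), and
  - a shift item [B → β . c γ] (dot before a terminal).

Augment with P' → P and build the canonical LR(0) collection (I0 = CLOSURE({[P' → . P]}), then GOTO on every symbol after a dot until no new states appear). It has 8 states:
  I0: { [C → . ) ,], [P → . ,], [P → . C )], [P → . b], [P' → . P] }  — shift
  I1: { [C → ) . ,] }  — shift
  I2: { [P → , .] }  — reduce
  I3: { [P → C . )] }  — shift
  I4: { [P' → P .] }  — accept
  I5: { [P → b .] }  — reduce
  I6: { [P → C ) .] }  — reduce
  I7: { [C → ) , .] }  — reduce

No state contains both a complete item and a shift item.

Answer: No shift-reduce conflicts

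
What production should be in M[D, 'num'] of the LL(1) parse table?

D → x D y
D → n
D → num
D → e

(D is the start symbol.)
To find M[D, 'num'], we find productions for D where 'num' is in the predict set (PREDICT(N → α) = (FIRST(α) \ {ε}) ∪ (FOLLOW(N) if α ⇒* ε)).

D → x D y: PREDICT = { 'x' }
D → n: PREDICT = { 'n' }
D → num: PREDICT = { 'num' }
  'num' is in predict set, so this production goes in M[D, 'num']
D → e: PREDICT = { 'e' }

M[D, 'num'] = D → num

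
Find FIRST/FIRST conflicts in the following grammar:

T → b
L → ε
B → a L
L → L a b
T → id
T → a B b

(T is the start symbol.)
No FIRST/FIRST conflicts.

FIRST sets of the non-terminals at (or reachable through a nullable prefix from) the front of some alternative:
  FIRST(L) = { 'a', ε }

Productions for T:
  T → b: FIRST = { 'b' }
  T → id: FIRST = { 'id' }
  T → a B b: FIRST = { 'a' }
Productions for L:
  L → ε: FIRST = { ε }
  L → L a b: FIRST = { 'a' }
B has only one production, so no FIRST/FIRST conflict is possible there.

All alternatives of each non-terminal have pairwise disjoint FIRST sets.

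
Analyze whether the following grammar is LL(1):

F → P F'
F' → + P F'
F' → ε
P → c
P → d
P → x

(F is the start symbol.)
Relevant sets:
  FOLLOW(F') = { $ }

For F':
  PREDICT(F' → '+' P F') = { '+' }
  PREDICT(F' → ε) = { $ }
For P:
  PREDICT(P → c) = { 'c' }
  PREDICT(P → d) = { 'd' }
  PREDICT(P → x) = { 'x' }
F has a single production, so nothing to check there.

All predict sets are disjoint. The grammar IS LL(1).

Answer: Yes, the grammar is LL(1).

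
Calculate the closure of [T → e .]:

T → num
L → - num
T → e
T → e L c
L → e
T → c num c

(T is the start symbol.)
To compute CLOSURE, for each item [A → α.Bβ] where B is a non-terminal, add [B → .γ] for all productions B → γ; repeat for the newly added items until nothing changes.

Start with: [T → e .]
The dot is at the end, so nothing is added.

CLOSURE = { [T → e .] }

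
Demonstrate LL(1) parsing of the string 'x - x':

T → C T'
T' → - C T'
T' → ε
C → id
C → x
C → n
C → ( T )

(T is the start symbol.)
Stack is shown with the top on the left.

Stack     Input    Action
-------------------------
T $       x - x $  output T → C T'
C T' $    x - x $  output C → x
x T' $    x - x $  match 'x'
T' $      - x $    output T' → - C T'
- C T' $  - x $    match '-'
C T' $    x $      output C → x
x T' $    x $      match 'x'
T' $      $        output T' → ε
$         $        accept

The string is accepted.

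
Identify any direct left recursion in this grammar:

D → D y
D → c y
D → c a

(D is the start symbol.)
Yes, D is left-recursive

D → D y: LEFT RECURSIVE (starts with D)
D → c y: starts with c
D → c a: starts with c

The grammar has direct left recursion on: D.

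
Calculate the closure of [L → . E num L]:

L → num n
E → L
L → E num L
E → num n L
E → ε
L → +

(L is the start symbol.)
To compute CLOSURE, for each item [A → α.Bβ] where B is a non-terminal, add [B → .γ] for all productions B → γ; repeat for the newly added items until nothing changes.

Start with: [L → . E num L]
  [L → . E num L] has the dot before E: add [E → . L], [E → . num n L], [E → .]
  [E → . L] has the dot before L: add [L → . num n], [L → . +]
No further items can be added.

CLOSURE = { [E → . L], [E → . num n L], [E → .], [L → . +], [L → . E num L], [L → . num n] }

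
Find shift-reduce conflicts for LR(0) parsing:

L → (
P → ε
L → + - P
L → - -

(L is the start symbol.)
No shift-reduce conflicts

A shift-reduce conflict occurs when an LR(0) state has both:
  - a complete (reduce) item [A → α .] (dot at the end), and
  - a shift item [B → β . c γ] (dot before a terminal).

Augment with L' → L and build the canonical LR(0) collection (I0 = CLOSURE({[L' → . L]}), then GOTO on every symbol after a dot until no new states appear). It has 8 states:
  I0: { [L → . (], [L → . + - P], [L → . - -], [L' → . L] }  — shift
  I1: { [L → ( .] }  — reduce
  I2: { [L → + . - P] }  — shift
  I3: { [L → - . -] }  — shift
  I4: { [L' → L .] }  — accept
  I5: { [L → - - .] }  — reduce
  I6: { [L → + - . P], [P → .] }  — reduce
  I7: { [L → + - P .] }  — reduce

No state contains both a complete item and a shift item.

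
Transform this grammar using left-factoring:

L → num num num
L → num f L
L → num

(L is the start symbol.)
L → num L'
L' → num num
L' → f L
L' → ε

Left-factoring transforms A → αβ₁ | αβ₂ into A → αA' and A' → β₁ | β₂
(α is the longest common prefix among the alternatives). Repeat until
no nonterminal has two alternatives with a common prefix.

Round 1: L has alternatives sharing prefix 'num'. Introduce L': L → num L'
  Add: L' → num num
  Add: L' → f L
  Add: L' → ε

No remaining common prefixes — done.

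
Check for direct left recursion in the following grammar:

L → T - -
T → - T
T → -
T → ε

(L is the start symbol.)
Direct left recursion occurs when N → N α for some non-terminal N (the right-hand side begins with the left-hand side itself).

L → T - -: starts with T
T → - T: starts with '-'
T → -: starts with '-'
T → ε: starts with ε

No direct left recursion found.

Answer: No direct left recursion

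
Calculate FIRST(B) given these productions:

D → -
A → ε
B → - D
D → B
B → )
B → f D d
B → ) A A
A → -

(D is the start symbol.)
{ ')', '-', 'f' }

To compute FIRST(B), examine every production with B on the left-hand side, reading each right-hand side left to right until a non-nullable symbol is reached.

From B → - D:
  - '-' is a terminal: add '-' and stop
From B → ):
  - ')' is a terminal: add ')' and stop
From B → f D d:
  - f is a terminal: add 'f' and stop
From B → ) A A:
  - ')' is a terminal: add ')' and stop

Collecting: FIRST(B) = { ')', '-', 'f' }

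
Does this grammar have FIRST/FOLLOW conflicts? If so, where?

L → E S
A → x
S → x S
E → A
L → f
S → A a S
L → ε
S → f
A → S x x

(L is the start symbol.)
A FIRST/FOLLOW conflict occurs when a non-terminal N has a nullable alternative N → β (β ⇒* ε) and another alternative N → α with FIRST(α) ∩ FOLLOW(N) ≠ ∅: on such a lookahead the parser cannot decide between expanding α and letting N vanish via β.

Nullable non-terminals: L.
FIRST sets used below: FIRST(E) = { 'f', 'x' }

L: nullable alternative(s) L → ε; FOLLOW(L) = { $ }
  L → E S: FIRST \ {ε} = { 'f', 'x' } — disjoint from FOLLOW(L)
  L → f: FIRST \ {ε} = { 'f' } — disjoint from FOLLOW(L)
  L → ε: FIRST \ {ε} = { } — this is the only nullable alternative, skip

A, E, S have no nullable alternative, so no FIRST/FOLLOW check is needed there.

No FIRST/FOLLOW conflicts found.

Answer: No FIRST/FOLLOW conflicts.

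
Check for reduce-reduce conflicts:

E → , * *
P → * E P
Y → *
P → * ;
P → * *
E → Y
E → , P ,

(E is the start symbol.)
Yes — I8: [E → , * * .] vs [P → * * .]; I13: [P → * * .] vs [Y → * .]

Augment with E' → E and build the canonical LR(0) collection (I0 = CLOSURE({[E' → . E]}), then GOTO on every symbol after a dot until no new states appear). It has 14 states:
  I0: { [E → . , * *], [E → . , P ,], [E → . Y], [E' → . E], [Y → . *] }  — shift
  I1: { [Y → * .] }  — reduce
  I2: { [E → , . * *], [E → , . P ,], [P → . * *], [P → . * ;], [P → . * E P] }  — shift
  I3: { [E' → E .] }  — accept
  I4: { [E → Y .] }  — reduce
  I5: { [E → , * . *], [E → . , * *], [E → . , P ,], [E → . Y], [P → * . *], [P → * . ;], [P → * . E P], [Y → . *] }  — shift
  I6: { [E → , P . ,] }  — shift
  I7: { [E → , P , .] }  — reduce
  I8: { [E → , * * .], [P → * * .], [Y → * .] }  — 3 reduces
  I9: { [P → * ; .] }  — reduce
  I10: { [P → * E . P], [P → . * *], [P → . * ;], [P → . * E P] }  — shift
  I11: { [E → . , * *], [E → . , P ,], [E → . Y], [P → * . *], [P → * . ;], [P → * . E P], [Y → . *] }  — shift
  I12: { [P → * E P .] }  — reduce
  I13: { [P → * * .], [Y → * .] }  — 2 reduces

I8 contains complete items [E → , * * .], [P → * * .], [Y → * .] — reduce-reduce conflict.
I13 contains complete items [P → * * .], [Y → * .] — reduce-reduce conflict.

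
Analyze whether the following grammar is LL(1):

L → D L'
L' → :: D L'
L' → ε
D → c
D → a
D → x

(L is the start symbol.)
A grammar is LL(1) if for each non-terminal N with multiple productions, the predict sets of those productions are pairwise disjoint, where PREDICT(N → α) = (FIRST(α) \ {ε}) ∪ (FOLLOW(N) if α ⇒* ε).

Relevant sets:
  FOLLOW(L') = { $ }

For L':
  PREDICT(L' → :: D L') = { '::' }
  PREDICT(L' → ε) = { $ }
For D:
  PREDICT(D → c) = { 'c' }
  PREDICT(D → a) = { 'a' }
  PREDICT(D → x) = { 'x' }
L has a single production, so nothing to check there.

All predict sets are disjoint. The grammar IS LL(1).

Answer: Yes, the grammar is LL(1).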